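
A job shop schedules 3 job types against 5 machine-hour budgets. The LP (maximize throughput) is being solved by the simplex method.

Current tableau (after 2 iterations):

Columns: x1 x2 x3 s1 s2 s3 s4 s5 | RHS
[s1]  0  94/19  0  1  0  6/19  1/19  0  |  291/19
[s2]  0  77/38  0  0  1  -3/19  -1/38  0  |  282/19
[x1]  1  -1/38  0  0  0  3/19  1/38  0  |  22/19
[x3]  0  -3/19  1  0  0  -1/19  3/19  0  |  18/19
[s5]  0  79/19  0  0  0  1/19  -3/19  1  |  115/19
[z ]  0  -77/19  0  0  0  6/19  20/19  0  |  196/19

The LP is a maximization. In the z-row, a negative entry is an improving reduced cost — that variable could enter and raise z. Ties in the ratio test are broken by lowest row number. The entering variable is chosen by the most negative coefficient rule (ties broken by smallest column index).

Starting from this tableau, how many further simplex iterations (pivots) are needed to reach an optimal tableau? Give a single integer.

pivot: x2 in, s5 out → z = 1281/79
No improving column remains; optimal.

1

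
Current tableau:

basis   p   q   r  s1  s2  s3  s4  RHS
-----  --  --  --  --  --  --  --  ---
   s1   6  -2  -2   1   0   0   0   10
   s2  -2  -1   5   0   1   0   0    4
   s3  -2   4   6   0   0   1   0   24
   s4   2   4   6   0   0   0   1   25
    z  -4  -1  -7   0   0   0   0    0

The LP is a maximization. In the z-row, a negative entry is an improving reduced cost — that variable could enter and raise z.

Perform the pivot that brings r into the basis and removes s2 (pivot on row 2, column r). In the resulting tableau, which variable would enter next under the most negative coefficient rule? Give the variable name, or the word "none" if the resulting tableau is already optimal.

p

Pivot element 5. New z-row = old z-row − (-7)·(row 2/5).
Updated z-row coefficients: p: -34/5, q: -12/5, r: 0, s1: 0, s2: 7/5, s3: 0, s4: 0.
The most negative is -34/5 in column p, so p would enter next.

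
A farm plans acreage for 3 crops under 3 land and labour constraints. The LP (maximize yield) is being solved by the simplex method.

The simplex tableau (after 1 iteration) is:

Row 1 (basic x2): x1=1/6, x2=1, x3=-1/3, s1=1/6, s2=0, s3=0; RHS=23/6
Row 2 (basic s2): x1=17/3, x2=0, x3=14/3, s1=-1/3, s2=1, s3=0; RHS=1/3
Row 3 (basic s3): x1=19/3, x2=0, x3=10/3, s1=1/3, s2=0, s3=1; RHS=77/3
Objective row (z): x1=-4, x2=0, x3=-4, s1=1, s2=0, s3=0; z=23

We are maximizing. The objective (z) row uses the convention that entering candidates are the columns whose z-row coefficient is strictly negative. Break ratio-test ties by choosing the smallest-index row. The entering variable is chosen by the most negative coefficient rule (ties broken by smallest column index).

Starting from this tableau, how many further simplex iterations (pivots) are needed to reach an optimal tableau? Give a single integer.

2

pivot: x1 in, s2 out → z = 395/17
pivot: x3 in, x1 out → z = 163/7
No improving column remains; optimal.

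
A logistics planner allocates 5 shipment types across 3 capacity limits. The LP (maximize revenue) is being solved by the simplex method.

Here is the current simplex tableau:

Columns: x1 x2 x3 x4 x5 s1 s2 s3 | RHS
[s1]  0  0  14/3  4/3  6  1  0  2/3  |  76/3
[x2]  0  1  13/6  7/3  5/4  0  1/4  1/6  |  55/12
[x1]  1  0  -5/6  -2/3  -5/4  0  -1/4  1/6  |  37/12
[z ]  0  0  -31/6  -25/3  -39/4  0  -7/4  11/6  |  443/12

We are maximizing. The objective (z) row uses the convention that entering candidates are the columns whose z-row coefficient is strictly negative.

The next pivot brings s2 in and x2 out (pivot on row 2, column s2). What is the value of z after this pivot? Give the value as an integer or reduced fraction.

69

Minimum ratio for s2: (55/12)/(1/4) = 55/3.
z changes by −(z-row coeff of s2)·ratio = −(-7/4)·(55/3) = 385/12.
New z = 443/12 + (385/12) = 69.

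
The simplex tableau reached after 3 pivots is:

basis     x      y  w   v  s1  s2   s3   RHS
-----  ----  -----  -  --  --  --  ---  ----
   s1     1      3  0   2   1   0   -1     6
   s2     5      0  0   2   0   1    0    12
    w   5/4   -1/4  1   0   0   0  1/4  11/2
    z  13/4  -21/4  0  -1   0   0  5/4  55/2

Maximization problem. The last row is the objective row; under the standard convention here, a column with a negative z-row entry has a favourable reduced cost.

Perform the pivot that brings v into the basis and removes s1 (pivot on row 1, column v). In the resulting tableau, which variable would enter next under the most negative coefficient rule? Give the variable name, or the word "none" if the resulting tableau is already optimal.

y

Pivot element 2. New z-row = old z-row − (-1)·(row 1/2).
Updated z-row coefficients: x: 15/4, y: -15/4, w: 0, v: 0, s1: 1/2, s2: 0, s3: 3/4.
The most negative is -15/4 in column y, so y would enter next.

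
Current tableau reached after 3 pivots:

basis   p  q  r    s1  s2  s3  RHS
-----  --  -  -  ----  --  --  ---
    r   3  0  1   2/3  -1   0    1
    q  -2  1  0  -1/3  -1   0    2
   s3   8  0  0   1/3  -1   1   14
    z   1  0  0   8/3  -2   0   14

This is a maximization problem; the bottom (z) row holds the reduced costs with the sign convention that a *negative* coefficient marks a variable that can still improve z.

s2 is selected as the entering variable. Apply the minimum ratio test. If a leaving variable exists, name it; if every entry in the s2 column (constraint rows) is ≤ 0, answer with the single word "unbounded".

unbounded

s2-column entries: row 1: -1, row 2: -1, row 3: -1. All ≤ 0, so s2 can increase without bound; the LP is unbounded in this direction.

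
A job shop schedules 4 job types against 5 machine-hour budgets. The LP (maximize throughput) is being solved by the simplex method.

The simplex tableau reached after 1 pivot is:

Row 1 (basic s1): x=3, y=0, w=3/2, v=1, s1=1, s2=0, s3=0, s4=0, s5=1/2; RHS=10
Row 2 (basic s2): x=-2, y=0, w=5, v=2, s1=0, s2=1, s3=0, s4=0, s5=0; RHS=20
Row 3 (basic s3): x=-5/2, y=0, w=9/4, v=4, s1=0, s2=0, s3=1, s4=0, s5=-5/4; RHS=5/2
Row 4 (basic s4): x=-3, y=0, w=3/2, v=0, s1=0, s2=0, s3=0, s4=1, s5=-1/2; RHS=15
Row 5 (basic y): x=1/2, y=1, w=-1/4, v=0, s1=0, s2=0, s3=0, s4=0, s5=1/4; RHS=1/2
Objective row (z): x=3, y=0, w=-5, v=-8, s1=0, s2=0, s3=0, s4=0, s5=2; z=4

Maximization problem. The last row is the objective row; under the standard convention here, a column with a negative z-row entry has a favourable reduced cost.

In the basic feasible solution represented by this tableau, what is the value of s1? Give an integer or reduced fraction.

s1 is basic (row 1); its value is the RHS of that row: 10.

10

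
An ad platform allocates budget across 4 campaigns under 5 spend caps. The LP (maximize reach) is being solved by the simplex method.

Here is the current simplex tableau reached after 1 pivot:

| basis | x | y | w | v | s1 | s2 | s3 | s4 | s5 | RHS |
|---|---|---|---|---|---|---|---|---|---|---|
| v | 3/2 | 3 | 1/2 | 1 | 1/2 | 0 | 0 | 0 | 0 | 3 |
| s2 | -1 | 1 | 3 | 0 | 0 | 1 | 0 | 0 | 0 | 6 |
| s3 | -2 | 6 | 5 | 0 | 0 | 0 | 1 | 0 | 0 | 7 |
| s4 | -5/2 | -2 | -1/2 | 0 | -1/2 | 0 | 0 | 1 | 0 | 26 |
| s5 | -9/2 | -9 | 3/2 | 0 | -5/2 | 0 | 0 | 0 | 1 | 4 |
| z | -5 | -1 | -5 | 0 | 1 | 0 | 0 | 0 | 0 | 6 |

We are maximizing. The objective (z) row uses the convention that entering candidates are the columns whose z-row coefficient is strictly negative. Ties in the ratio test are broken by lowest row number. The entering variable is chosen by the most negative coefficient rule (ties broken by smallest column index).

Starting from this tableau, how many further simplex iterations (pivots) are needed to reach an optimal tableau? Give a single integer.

pivot: x in, v out → z = 16
pivot: w in, s3 out → z = 382/17
No improving column remains; optimal.

2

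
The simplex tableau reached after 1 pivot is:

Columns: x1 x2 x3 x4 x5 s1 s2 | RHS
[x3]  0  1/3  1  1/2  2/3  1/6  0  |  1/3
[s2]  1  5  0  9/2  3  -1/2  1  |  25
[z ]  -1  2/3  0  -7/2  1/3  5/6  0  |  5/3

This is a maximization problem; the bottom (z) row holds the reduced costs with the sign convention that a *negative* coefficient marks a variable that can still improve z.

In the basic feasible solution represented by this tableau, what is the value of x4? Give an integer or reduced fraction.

x4 is nonbasic (not in the basis column), so its value in the current BFS is 0.

0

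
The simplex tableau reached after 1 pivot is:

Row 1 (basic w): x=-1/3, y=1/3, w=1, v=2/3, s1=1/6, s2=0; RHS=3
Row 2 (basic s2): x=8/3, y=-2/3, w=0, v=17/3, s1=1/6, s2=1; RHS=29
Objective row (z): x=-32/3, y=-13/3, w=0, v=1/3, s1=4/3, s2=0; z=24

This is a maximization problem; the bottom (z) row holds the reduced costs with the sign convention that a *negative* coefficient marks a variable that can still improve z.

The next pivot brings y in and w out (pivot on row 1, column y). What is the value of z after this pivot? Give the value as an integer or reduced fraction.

63

Minimum ratio for y: 3/(1/3) = 9.
z changes by −(z-row coeff of y)·ratio = −(-13/3)·9 = 39.
New z = 24 + 39 = 63.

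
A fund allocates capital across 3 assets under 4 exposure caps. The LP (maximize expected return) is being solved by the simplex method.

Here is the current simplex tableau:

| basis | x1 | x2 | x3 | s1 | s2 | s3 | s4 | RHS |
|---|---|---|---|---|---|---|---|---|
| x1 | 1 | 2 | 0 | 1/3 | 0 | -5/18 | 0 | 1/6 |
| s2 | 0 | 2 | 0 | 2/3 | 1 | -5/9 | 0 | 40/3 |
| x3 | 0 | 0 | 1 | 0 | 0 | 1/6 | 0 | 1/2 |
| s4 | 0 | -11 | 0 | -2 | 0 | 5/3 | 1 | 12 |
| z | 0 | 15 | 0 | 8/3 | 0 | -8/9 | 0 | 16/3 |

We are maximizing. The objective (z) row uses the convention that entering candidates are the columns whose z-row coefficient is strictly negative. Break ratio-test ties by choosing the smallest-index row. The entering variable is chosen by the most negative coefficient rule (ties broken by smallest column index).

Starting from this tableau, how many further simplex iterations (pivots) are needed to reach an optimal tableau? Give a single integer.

1

pivot: s3 in, x3 out → z = 8
No improving column remains; optimal.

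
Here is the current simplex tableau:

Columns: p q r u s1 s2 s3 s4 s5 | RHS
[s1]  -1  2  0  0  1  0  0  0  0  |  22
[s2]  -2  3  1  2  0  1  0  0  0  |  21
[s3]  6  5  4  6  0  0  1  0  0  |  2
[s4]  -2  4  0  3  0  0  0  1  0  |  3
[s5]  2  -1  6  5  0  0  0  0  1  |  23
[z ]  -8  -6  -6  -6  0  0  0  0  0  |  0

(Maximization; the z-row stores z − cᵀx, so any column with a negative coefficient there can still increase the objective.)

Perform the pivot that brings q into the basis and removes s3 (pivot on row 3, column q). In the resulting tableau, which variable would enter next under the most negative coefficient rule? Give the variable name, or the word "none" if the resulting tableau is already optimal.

r

Pivot element 5. New z-row = old z-row − (-6)·(row 3/5).
Updated z-row coefficients: p: -4/5, q: 0, r: -6/5, u: 6/5, s1: 0, s2: 0, s3: 6/5, s4: 0, s5: 0.
The most negative is -6/5 in column r, so r would enter next.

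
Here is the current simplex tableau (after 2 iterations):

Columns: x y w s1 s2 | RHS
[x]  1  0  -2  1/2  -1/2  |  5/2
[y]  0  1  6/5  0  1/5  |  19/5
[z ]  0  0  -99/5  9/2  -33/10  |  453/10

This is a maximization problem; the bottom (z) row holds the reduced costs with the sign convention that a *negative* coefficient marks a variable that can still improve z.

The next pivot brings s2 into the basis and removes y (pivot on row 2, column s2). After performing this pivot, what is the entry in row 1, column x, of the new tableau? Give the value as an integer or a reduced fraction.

Pivot element is row 2, column s2: 1/5.
Normalize row 2: new (row 2, x) = 0/(1/5) = 0.
row 1 ← row 1 − (-1/2)·(new row 2): 1 − (-1/2)·0 = 1.

1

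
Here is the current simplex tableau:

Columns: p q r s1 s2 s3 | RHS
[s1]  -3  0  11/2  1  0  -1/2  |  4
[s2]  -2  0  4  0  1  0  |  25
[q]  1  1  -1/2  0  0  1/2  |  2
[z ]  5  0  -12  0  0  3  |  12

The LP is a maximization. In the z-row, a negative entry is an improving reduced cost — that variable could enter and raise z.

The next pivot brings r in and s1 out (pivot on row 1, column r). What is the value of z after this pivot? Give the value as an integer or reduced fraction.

228/11

Minimum ratio for r: 4/(11/2) = 8/11.
z changes by −(z-row coeff of r)·ratio = −(-12)·(8/11) = 96/11.
New z = 12 + (96/11) = 228/11.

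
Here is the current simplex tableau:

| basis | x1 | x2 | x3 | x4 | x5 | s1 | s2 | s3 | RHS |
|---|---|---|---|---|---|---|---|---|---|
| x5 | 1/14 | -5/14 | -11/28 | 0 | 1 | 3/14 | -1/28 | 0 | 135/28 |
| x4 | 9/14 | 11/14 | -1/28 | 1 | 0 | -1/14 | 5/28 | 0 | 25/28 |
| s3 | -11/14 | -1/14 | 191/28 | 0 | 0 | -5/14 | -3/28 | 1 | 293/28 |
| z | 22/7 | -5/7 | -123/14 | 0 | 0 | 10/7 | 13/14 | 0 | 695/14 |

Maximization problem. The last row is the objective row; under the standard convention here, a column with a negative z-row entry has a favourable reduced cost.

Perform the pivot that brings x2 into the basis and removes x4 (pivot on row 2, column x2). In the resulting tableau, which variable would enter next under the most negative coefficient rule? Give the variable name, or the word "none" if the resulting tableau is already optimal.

Pivot element 11/14. New z-row = old z-row − (-5/7)·(row 2/(11/14)).
Updated z-row coefficients: x1: 41/11, x2: 0, x3: -97/11, x4: 10/11, x5: 0, s1: 15/11, s2: 12/11, s3: 0.
The most negative is -97/11 in column x3, so x3 would enter next.

x3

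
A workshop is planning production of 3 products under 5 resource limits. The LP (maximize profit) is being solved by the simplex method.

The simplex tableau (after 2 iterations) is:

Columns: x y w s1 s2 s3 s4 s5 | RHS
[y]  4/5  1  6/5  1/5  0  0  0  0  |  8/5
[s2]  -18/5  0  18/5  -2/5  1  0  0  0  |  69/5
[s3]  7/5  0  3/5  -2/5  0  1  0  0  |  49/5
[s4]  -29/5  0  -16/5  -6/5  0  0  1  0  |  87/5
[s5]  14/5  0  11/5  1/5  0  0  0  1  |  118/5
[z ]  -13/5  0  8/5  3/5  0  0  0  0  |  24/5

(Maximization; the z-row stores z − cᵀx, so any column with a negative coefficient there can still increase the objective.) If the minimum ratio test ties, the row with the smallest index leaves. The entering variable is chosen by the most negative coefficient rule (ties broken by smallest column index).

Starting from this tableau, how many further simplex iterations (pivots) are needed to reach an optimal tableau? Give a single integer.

1

pivot: x in, y out → z = 10
No improving column remains; optimal.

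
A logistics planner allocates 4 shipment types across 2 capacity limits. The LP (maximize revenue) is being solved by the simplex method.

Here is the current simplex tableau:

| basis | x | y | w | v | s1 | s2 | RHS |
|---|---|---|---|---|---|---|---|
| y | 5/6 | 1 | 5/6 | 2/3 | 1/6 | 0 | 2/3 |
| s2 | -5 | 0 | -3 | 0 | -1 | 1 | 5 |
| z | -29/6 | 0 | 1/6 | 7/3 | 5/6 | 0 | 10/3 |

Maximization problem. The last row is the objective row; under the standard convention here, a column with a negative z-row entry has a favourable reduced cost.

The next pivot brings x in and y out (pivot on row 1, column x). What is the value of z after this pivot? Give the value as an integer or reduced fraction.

36/5

Minimum ratio for x: (2/3)/(5/6) = 4/5.
z changes by −(z-row coeff of x)·ratio = −(-29/6)·(4/5) = 58/15.
New z = 10/3 + (58/15) = 36/5.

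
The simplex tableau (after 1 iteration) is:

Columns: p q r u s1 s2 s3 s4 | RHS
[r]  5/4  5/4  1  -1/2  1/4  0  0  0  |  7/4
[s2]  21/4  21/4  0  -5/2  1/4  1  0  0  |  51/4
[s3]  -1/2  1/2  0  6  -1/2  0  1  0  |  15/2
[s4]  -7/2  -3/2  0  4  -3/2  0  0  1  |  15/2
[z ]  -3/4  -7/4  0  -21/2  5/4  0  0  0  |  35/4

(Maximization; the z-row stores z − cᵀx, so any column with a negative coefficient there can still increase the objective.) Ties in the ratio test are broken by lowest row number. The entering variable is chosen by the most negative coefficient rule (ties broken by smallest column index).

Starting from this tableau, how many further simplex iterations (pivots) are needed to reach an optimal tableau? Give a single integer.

2

pivot: u in, s3 out → z = 175/8
pivot: p in, r out → z = 727/29
No improving column remains; optimal.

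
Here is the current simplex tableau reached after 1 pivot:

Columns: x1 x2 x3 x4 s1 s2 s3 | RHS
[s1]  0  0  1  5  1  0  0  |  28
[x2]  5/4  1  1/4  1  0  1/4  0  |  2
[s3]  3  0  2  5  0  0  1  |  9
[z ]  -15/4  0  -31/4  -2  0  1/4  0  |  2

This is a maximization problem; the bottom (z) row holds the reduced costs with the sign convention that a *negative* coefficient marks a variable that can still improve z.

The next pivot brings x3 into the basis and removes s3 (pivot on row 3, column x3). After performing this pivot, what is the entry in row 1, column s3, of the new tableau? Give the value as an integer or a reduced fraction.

Pivot element is row 3, column x3: 2.
Normalize row 3: new (row 3, s3) = 1/2 = 1/2.
row 1 ← row 1 − 1·(new row 3): 0 − 1·(1/2) = -1/2.

-1/2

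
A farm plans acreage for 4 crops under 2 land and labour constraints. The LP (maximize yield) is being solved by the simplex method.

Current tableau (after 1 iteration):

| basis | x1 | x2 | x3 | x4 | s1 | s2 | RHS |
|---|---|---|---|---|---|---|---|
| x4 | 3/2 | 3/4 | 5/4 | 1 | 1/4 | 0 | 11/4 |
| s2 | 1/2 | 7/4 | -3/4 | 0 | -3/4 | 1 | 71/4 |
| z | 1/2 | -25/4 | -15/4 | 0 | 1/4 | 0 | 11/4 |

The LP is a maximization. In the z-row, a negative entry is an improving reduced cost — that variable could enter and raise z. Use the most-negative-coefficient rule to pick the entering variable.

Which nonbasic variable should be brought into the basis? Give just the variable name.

Objective-row coefficients: x1: 1/2, x2: -25/4, x3: -15/4, x4: 0, s1: 1/4, s2: 0.
The most negative is -25/4 in column x2, so x2 enters.

x2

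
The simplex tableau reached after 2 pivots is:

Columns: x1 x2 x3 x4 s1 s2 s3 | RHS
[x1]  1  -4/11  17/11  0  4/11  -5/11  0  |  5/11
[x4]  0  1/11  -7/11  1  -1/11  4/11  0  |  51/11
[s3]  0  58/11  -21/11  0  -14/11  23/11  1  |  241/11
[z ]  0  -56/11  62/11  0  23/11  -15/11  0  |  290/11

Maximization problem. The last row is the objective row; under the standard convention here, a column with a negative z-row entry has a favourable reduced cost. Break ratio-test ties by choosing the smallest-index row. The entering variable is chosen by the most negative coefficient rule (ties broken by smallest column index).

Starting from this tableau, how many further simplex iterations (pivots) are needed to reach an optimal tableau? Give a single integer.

1

pivot: x2 in, s3 out → z = 1378/29
No improving column remains; optimal.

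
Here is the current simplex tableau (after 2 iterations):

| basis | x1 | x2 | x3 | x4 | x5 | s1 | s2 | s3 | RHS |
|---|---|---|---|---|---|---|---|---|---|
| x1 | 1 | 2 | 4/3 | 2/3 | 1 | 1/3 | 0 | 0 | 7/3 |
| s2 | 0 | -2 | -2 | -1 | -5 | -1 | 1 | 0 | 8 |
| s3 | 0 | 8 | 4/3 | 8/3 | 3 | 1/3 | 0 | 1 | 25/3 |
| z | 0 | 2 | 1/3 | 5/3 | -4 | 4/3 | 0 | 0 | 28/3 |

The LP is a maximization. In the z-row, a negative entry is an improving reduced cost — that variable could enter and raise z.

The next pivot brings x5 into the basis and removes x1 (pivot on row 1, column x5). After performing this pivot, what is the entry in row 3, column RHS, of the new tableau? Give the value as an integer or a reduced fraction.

4/3

Pivot element is row 1, column x5: 1.
Normalize row 1: new (row 1, RHS) = (7/3)/1 = 7/3.
row 3 ← row 3 − 3·(new row 1): 25/3 − 3·(7/3) = 4/3.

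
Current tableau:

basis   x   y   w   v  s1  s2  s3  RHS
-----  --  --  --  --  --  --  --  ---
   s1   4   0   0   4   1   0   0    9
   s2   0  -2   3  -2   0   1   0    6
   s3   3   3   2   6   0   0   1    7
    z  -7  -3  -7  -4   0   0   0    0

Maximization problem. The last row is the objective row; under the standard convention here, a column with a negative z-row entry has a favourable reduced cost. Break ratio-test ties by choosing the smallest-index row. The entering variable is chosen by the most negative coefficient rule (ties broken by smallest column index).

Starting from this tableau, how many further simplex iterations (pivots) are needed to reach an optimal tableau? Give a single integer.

pivot: x in, s1 out → z = 63/4
pivot: w in, s3 out → z = 133/8
pivot: s1 in, s2 out → z = 21
No improving column remains; optimal.

3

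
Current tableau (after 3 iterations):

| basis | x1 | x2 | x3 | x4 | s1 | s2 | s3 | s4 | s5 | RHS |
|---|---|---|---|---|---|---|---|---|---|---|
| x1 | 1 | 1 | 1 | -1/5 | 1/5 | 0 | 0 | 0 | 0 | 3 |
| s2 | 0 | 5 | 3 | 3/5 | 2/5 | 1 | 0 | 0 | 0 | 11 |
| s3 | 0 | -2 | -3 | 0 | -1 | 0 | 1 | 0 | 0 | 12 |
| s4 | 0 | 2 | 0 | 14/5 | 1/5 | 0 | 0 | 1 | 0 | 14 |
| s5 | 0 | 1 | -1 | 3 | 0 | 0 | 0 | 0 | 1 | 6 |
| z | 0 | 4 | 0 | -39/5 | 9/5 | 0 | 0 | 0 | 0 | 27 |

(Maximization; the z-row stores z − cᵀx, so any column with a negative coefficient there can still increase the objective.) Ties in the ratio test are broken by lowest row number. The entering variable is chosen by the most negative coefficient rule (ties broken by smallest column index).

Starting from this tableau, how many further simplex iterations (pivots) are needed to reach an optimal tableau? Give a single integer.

2

pivot: x4 in, s5 out → z = 213/5
pivot: x3 in, s2 out → z = 809/16
No improving column remains; optimal.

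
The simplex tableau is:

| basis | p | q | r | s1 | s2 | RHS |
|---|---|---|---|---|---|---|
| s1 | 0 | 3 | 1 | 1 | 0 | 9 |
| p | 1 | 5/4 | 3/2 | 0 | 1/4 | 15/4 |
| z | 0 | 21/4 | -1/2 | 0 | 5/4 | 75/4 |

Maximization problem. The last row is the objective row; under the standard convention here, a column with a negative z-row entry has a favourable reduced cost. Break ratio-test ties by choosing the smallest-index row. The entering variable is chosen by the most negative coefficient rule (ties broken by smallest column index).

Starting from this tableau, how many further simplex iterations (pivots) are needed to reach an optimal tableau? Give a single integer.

1

pivot: r in, p out → z = 20
No improving column remains; optimal.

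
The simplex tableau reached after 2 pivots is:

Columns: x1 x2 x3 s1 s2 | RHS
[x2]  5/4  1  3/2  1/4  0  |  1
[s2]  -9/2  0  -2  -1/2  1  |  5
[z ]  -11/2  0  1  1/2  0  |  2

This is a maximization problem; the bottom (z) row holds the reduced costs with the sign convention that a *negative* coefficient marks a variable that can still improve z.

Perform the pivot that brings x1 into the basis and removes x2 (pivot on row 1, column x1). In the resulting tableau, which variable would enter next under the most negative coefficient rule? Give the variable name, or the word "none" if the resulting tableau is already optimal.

none

Pivot element 5/4. New z-row = old z-row − (-11/2)·(row 1/(5/4)).
Updated z-row coefficients: x1: 0, x2: 22/5, x3: 38/5, s1: 8/5, s2: 0.
No coefficient is strictly negative; the tableau after this pivot is optimal.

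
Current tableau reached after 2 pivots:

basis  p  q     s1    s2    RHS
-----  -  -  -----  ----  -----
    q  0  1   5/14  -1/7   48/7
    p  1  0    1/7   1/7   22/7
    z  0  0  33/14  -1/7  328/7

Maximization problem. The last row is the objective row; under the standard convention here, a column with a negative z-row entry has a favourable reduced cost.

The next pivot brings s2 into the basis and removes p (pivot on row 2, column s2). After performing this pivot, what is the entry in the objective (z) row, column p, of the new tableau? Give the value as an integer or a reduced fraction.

1

Pivot element is row 2, column s2: 1/7.
Normalize row 2: new (row 2, p) = 1/(1/7) = 7.
z-row ← z-row − (-1/7)·(new row 2): 0 − (-1/7)·7 = 1.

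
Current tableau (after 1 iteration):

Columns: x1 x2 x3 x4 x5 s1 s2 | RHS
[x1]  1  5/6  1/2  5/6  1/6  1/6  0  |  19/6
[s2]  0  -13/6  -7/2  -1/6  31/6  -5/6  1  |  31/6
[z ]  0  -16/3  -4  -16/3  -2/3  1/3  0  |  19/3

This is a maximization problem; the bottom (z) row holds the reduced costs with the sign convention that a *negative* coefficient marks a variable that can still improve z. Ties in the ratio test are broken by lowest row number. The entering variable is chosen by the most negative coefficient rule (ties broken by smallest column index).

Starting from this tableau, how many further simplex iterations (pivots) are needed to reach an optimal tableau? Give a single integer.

pivot: x2 in, x1 out → z = 133/5
pivot: x3 in, x2 out → z = 95/3
No improving column remains; optimal.

2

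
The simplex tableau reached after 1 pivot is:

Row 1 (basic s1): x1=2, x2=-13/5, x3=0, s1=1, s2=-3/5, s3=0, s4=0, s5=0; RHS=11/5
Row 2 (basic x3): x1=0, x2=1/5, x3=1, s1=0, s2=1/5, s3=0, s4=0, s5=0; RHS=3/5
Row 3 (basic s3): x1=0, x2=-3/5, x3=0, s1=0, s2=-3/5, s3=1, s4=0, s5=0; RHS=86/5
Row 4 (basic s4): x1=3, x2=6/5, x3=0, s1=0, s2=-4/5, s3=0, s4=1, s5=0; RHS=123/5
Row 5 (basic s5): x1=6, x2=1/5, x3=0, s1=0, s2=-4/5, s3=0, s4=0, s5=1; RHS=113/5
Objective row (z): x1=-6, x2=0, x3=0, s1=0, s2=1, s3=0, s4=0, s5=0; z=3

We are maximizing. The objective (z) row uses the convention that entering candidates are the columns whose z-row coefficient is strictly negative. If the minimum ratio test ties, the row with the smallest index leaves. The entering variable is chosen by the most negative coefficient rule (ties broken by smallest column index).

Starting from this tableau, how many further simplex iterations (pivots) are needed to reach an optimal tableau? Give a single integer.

pivot: x1 in, s1 out → z = 48/5
pivot: x2 in, s5 out → z = 126/5
No improving column remains; optimal.

2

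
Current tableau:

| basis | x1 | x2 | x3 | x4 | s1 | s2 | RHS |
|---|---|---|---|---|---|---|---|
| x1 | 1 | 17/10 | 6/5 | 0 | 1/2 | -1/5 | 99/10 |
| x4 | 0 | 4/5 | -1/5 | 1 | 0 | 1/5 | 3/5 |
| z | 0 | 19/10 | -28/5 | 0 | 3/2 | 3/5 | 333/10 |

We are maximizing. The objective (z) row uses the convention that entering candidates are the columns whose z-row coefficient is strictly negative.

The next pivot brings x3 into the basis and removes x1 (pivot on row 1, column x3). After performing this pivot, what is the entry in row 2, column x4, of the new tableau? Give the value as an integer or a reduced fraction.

Pivot element is row 1, column x3: 6/5.
Normalize row 1: new (row 1, x4) = 0/(6/5) = 0.
row 2 ← row 2 − (-1/5)·(new row 1): 1 − (-1/5)·0 = 1.

1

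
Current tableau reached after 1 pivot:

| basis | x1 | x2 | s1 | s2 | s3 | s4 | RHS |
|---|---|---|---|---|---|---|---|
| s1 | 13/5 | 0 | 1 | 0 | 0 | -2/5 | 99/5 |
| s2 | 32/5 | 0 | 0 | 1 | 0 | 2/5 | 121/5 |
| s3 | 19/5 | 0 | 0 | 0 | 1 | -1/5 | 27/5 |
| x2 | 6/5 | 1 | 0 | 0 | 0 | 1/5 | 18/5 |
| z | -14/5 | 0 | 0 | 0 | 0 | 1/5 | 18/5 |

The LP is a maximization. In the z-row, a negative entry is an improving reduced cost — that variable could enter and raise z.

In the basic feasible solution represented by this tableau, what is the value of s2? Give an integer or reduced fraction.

121/5

s2 is basic (row 2); its value is the RHS of that row: 121/5.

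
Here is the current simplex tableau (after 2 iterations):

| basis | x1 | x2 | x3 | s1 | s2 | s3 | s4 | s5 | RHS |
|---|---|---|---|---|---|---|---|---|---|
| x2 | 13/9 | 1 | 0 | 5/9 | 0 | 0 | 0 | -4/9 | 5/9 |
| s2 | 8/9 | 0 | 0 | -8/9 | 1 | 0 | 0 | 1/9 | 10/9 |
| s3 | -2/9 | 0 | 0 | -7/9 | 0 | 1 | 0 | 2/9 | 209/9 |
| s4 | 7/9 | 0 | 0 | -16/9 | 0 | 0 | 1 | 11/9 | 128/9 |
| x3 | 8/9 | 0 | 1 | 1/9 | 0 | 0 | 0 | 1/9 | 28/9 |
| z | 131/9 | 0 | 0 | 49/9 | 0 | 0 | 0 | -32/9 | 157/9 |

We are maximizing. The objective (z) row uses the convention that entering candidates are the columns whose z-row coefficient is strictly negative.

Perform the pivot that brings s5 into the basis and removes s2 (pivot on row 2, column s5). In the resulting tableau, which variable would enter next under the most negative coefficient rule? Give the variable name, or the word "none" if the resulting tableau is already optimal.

s1

Pivot element 1/9. New z-row = old z-row − (-32/9)·(row 2/(1/9)).
Updated z-row coefficients: x1: 43, x2: 0, x3: 0, s1: -23, s2: 32, s3: 0, s4: 0, s5: 0.
The most negative is -23 in column s1, so s1 would enter next.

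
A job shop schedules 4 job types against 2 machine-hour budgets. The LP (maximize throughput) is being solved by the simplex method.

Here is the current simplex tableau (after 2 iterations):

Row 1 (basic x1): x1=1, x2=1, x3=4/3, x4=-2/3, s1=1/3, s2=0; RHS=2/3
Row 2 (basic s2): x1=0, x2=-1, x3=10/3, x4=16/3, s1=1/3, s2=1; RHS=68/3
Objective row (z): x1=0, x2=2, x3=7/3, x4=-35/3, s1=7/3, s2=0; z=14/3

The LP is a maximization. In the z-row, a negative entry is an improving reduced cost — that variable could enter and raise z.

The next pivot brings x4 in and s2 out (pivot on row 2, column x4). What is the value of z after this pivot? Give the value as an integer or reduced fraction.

217/4

Minimum ratio for x4: (68/3)/(16/3) = 17/4.
z changes by −(z-row coeff of x4)·ratio = −(-35/3)·(17/4) = 595/12.
New z = 14/3 + (595/12) = 217/4.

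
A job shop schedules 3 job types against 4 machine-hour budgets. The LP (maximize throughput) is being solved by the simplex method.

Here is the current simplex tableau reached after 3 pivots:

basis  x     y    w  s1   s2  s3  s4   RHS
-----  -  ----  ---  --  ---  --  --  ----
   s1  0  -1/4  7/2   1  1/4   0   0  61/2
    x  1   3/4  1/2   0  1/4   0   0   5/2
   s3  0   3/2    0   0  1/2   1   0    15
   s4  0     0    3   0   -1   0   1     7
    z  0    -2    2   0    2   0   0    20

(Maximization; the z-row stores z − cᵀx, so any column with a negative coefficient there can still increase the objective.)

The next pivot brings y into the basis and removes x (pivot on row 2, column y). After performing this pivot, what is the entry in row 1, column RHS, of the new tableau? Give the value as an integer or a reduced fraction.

Pivot element is row 2, column y: 3/4.
Normalize row 2: new (row 2, RHS) = (5/2)/(3/4) = 10/3.
row 1 ← row 1 − (-1/4)·(new row 2): 61/2 − (-1/4)·(10/3) = 94/3.

94/3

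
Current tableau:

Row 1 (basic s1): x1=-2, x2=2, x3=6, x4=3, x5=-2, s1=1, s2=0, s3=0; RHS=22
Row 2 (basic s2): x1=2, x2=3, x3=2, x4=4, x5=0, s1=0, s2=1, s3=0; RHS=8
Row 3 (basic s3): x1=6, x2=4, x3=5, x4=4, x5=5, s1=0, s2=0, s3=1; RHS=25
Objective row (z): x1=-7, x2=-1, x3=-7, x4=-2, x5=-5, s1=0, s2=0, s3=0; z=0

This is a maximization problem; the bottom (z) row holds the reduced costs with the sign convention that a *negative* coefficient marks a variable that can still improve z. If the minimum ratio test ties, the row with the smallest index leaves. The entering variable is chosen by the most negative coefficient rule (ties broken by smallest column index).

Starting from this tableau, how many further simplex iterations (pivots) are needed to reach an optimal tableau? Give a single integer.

3

pivot: x1 in, s2 out → z = 28
pivot: x5 in, s3 out → z = 29
pivot: x3 in, s1 out → z = 33
No improving column remains; optimal.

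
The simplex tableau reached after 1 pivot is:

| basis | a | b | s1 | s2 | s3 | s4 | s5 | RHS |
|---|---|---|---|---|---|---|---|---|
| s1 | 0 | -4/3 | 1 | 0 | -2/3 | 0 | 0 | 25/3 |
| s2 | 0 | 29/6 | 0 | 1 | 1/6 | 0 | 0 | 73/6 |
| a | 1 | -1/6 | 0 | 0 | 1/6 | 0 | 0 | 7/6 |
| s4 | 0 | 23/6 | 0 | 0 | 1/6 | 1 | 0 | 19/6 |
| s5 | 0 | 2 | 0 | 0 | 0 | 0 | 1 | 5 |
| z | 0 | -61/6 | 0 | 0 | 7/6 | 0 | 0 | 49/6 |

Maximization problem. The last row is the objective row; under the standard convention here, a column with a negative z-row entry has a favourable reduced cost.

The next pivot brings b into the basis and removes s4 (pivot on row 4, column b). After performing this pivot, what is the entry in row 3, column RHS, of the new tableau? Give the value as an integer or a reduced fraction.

30/23

Pivot element is row 4, column b: 23/6.
Normalize row 4: new (row 4, RHS) = (19/6)/(23/6) = 19/23.
row 3 ← row 3 − (-1/6)·(new row 4): 7/6 − (-1/6)·(19/23) = 30/23.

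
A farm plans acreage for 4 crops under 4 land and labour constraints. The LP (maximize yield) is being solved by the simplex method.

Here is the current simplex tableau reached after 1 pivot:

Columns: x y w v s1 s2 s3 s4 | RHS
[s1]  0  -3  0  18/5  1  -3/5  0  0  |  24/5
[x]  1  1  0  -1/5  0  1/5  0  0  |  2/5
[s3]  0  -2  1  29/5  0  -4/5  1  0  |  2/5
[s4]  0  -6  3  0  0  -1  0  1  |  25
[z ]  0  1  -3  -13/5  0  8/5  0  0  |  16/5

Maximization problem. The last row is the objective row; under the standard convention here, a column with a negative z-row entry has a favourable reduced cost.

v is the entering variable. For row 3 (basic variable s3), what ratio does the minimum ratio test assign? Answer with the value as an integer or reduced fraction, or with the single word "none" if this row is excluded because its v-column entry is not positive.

Ratio = RHS / (v entry) = (2/5) / (29/5) = 2/29.

2/29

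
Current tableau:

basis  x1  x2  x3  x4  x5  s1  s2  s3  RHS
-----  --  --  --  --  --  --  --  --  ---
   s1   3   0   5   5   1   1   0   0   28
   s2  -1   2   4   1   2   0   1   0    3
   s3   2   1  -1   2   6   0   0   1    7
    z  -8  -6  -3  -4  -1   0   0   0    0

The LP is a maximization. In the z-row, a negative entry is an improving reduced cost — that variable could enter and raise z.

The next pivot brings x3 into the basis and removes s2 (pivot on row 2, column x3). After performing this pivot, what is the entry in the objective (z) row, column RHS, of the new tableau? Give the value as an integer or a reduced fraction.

9/4

Pivot element is row 2, column x3: 4.
Normalize row 2: new (row 2, RHS) = 3/4 = 3/4.
z-row ← z-row − (-3)·(new row 2): 0 − (-3)·(3/4) = 9/4.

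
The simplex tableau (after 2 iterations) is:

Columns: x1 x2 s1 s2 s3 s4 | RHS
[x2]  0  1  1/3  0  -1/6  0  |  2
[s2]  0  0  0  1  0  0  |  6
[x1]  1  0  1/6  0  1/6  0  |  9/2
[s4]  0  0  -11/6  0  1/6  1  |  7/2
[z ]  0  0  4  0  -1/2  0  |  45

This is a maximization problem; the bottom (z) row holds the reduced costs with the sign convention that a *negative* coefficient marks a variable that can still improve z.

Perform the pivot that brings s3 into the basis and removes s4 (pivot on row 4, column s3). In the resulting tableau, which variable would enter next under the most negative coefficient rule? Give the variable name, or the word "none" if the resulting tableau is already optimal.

Pivot element 1/6. New z-row = old z-row − (-1/2)·(row 4/(1/6)).
Updated z-row coefficients: x1: 0, x2: 0, s1: -3/2, s2: 0, s3: 0, s4: 3.
The most negative is -3/2 in column s1, so s1 would enter next.

s1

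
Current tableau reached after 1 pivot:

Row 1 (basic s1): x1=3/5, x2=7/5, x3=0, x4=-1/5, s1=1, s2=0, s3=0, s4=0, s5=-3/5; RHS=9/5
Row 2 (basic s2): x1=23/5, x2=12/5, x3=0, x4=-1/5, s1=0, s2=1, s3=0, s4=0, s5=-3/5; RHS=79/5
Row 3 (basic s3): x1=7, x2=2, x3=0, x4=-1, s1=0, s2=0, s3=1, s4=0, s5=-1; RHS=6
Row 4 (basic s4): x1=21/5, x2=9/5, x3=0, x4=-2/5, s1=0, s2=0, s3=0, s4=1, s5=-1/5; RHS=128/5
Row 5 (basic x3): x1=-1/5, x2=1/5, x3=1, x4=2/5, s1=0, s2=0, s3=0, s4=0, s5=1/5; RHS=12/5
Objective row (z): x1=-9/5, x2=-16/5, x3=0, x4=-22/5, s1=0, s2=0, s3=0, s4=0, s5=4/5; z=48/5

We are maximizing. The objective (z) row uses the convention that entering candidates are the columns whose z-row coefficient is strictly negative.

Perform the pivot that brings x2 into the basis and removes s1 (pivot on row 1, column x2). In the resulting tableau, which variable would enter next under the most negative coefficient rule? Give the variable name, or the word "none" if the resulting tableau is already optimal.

Pivot element 7/5. New z-row = old z-row − (-16/5)·(row 1/(7/5)).
Updated z-row coefficients: x1: -3/7, x2: 0, x3: 0, x4: -34/7, s1: 16/7, s2: 0, s3: 0, s4: 0, s5: -4/7.
The most negative is -34/7 in column x4, so x4 would enter next.

x4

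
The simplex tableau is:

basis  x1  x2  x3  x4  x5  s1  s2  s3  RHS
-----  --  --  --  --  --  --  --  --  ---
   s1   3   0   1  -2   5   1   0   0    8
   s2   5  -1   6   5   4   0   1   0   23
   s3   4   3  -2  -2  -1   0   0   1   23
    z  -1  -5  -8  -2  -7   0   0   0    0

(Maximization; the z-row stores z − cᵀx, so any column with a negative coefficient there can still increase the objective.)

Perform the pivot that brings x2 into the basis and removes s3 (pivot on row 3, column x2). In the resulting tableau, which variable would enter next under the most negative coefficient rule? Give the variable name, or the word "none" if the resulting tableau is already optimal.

Pivot element 3. New z-row = old z-row − (-5)·(row 3/3).
Updated z-row coefficients: x1: 17/3, x2: 0, x3: -34/3, x4: -16/3, x5: -26/3, s1: 0, s2: 0, s3: 5/3.
The most negative is -34/3 in column x3, so x3 would enter next.

x3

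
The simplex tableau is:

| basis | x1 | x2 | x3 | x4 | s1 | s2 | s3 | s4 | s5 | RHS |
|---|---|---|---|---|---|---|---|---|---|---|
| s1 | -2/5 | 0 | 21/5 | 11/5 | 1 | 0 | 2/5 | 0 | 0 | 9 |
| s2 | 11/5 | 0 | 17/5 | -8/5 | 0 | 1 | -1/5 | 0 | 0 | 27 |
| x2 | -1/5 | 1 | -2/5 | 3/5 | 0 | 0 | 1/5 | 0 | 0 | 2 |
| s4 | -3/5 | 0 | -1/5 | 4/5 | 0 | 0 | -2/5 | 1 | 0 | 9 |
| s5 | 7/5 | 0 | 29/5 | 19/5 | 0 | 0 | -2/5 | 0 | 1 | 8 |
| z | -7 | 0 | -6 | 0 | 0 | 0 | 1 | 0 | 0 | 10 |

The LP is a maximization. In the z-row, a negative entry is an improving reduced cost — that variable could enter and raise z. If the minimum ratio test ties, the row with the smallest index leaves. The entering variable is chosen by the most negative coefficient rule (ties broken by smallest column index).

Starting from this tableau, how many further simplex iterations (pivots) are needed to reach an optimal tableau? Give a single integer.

pivot: x1 in, s5 out → z = 50
pivot: s3 in, x2 out → z = 72
No improving column remains; optimal.

2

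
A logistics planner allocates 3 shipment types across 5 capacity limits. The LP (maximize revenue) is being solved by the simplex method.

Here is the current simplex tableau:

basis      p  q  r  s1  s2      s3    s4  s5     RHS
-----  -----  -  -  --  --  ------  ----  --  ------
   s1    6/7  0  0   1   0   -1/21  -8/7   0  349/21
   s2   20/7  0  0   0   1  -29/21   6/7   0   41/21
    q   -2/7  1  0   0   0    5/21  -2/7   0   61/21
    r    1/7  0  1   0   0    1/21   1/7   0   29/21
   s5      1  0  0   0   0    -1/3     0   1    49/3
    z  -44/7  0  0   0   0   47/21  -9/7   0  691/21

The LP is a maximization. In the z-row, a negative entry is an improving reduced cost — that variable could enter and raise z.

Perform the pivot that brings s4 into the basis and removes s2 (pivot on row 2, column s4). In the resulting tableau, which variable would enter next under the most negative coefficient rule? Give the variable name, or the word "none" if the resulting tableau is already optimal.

p

Pivot element 6/7. New z-row = old z-row − (-9/7)·(row 2/(6/7)).
Updated z-row coefficients: p: -2, q: 0, r: 0, s1: 0, s2: 3/2, s3: 1/6, s4: 0, s5: 0.
The most negative is -2 in column p, so p would enter next.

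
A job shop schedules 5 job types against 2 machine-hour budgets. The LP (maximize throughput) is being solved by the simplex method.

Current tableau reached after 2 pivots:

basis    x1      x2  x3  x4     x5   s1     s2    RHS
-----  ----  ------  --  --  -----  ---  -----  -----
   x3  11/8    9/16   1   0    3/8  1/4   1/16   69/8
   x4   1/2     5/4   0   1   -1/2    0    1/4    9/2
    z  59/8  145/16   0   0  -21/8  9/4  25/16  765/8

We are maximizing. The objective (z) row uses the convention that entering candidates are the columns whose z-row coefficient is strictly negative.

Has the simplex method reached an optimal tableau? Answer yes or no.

Column x5 has objective-row coefficient -21/8, which is negative; an improving pivot exists, so not yet optimal.

no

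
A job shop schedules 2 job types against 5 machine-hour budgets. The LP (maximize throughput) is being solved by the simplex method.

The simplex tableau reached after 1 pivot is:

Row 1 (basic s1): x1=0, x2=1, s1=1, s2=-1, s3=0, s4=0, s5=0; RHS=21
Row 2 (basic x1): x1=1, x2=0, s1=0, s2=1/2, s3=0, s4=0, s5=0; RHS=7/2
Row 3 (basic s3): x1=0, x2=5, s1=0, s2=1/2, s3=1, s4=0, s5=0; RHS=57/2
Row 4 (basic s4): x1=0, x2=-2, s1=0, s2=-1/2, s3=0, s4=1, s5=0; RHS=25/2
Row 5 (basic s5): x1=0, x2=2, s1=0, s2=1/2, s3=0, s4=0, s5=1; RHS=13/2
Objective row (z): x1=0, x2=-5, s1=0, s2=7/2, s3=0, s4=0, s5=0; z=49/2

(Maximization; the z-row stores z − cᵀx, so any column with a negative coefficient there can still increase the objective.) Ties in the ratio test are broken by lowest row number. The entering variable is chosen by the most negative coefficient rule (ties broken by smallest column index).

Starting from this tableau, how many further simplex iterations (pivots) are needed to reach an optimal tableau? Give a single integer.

1

pivot: x2 in, s5 out → z = 163/4
No improving column remains; optimal.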